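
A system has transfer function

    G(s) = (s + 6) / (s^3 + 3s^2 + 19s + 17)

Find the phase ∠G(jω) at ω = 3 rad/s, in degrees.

∠G(j3) ≈ -81.87°

At s = j3: numerator = 6 + j3, denominator = -10 + j30.
∠G = ∠num − ∠den = 26.565° − (108.43°) = -81.87°.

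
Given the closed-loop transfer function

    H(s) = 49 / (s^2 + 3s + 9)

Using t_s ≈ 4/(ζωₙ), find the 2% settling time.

Comparing s^2 + 3s + 9 to s^2 + 2ζωₙs + ωₙ²: ωₙ = 3 rad/s and ζ = 3/(2·3) = 0.5.
ζωₙ = 3/2 = 1.5, so t_s ≈ 4/(ζωₙ) = 4/1.5 ≈ 2.667 s.

t_s ≈ 2.667 s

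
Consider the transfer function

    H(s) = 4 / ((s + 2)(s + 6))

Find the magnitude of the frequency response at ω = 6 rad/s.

Substitute s = j6: numerator = 4, denominator = -24 + j48.
|H(j6)| = |4| / |-24 + j48| = 4 / 53.666 ≈ 0.07454.

|H(j6)| ≈ 0.07454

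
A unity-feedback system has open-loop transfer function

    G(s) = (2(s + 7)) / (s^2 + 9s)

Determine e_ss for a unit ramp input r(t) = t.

e_ss = 0.6429

G(s) has one pole at the origin.
This is a Type 1 system. Kv = lim_{s→0} s·G(s) = 14/9.
e_ss = 1/Kv = 1/(14/9) = 9/14 ≈ 0.6429.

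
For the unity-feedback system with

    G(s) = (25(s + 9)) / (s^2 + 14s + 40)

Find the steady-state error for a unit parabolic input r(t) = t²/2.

G(s) has no poles at the origin.
This is a Type 0 system; Ka = lim_{s→0} s^2·G(s) = 0, so the steady-state error for a parabola input is infinite.

e_ss = ∞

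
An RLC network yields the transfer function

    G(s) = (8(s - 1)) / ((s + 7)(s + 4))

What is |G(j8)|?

|G(j8)| ≈ 0.6784

Substitute s = j8: numerator = -8 + j64, denominator = -36 + j88.
|G(j8)| = |-8 + j64| / |-36 + j88| = 64.498 / 95.079 ≈ 0.6784.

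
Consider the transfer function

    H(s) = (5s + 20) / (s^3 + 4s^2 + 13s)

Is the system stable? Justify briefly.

marginally stable

The denominator s^3 + 4s^2 + 13s factors as s(s^2 + 4s + 13), giving poles at s = 0, -2 + 3j, -2 - 3j.
Since the simple pole(s) at s = 0 lie on the jω-axis with none in the right half-plane, the system is marginally stable.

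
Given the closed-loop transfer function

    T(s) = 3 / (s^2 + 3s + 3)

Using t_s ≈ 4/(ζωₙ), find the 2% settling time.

Comparing s^2 + 3s + 3 to s^2 + 2ζωₙs + ωₙ²: ωₙ = √3 ≈ 1.732 rad/s and ζ = 3/(2·√3) ≈ 0.8660.
ζωₙ = 3/2 = 1.5, so t_s ≈ 4/(ζωₙ) = 4/1.5 ≈ 2.667 s.

t_s ≈ 2.667 s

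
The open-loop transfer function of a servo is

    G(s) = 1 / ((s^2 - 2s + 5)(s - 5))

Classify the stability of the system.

unstable

The poles can be read from the denominator factors: s = 1 + 2j, 1 - 2j, 5.
Since the pole(s) at s = 1 + 2j, 1 - 2j, 5 lie in the right half-plane, the system is unstable.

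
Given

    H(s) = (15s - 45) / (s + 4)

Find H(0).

H(0) = -45/4 ≈ -11.25

Set s = 0: H(0) = (-45) / (4) = -45/4.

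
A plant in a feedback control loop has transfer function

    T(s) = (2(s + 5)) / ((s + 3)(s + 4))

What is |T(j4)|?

Substitute s = j4: numerator = 10 + j8, denominator = -4 + j28.
|T(j4)| = |10 + j8| / |-4 + j28| = 12.806 / 28.284 ≈ 0.4528.

|T(j4)| ≈ 0.4528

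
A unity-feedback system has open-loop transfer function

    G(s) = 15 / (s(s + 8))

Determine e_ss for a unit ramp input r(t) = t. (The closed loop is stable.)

G(s) has one pole at the origin.
This is a Type 1 system. Kv = lim_{s→0} s·G(s) = 15/8.
e_ss = 1/Kv = 1/(15/8) = 8/15 ≈ 0.5333.

e_ss = 0.5333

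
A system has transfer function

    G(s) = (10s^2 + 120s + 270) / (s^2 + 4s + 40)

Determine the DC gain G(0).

G(0) = 27/4 ≈ 6.750

Set s = 0: G(0) = (270) / (40) = 27/4.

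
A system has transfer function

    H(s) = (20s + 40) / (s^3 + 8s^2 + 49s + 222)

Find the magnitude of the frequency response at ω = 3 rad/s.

Substitute s = j3: numerator = 40 + j60, denominator = 150 + j120.
|H(j3)| = |40 + j60| / |150 + j120| = 72.111 / 192.09 ≈ 0.3754.

|H(j3)| ≈ 0.3754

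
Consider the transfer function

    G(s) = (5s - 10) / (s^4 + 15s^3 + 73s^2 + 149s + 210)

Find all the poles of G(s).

The poles are the roots of the denominator s^4 + 15s^3 + 73s^2 + 149s + 210 = 0.
Trying s = -7: the polynomial evaluates to 0, so (s + 7) is a factor.
Dividing out leaves s^3 + 8s^2 + 17s + 30 = 0.
This factors further as (s^2 + 2s + 5)(s + 6) = 0.

s = -1 + 2j, -1 - 2j, -7, -6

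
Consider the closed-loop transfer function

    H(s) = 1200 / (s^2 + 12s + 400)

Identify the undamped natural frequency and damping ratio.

Compare the denominator to the standard form s^2 + 2ζωₙs + ωₙ².
ωₙ² = 400, so ωₙ = 20 rad/s.
2ζωₙ = 12, so ζ = 12/(2·20) = 0.3.
With ζ = 0.3 the response is underdamped.

ωₙ = 20 rad/s, ζ = 0.3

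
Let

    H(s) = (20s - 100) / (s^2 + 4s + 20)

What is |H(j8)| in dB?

|H(j8)|_dB ≈ 10.8 dB

Substitute s = j8: numerator = -100 + j160, denominator = -44 + j32.
|H(j8)| = |-100 + j160| / |-44 + j32| = 188.68 / 54.406 ≈ 3.468.
In decibels: 20·log₁₀(3.468) ≈ 10.8 dB.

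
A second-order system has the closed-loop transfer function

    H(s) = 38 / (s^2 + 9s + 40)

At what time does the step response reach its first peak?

t_p ≈ 0.7069 s

Comparing s^2 + 9s + 40 to s^2 + 2ζωₙs + ωₙ²: ωₙ = √40 ≈ 6.325 rad/s and ζ = 9/(2·√40) ≈ 0.7115.
ζωₙ = 9/2 = 4.5, so ω_d = ωₙ√(1−ζ²) = √(ωₙ² − (ζωₙ)²) = √(40 − 4.5²) = √19.75 ≈ 4.444 rad/s.
t_p = π/ω_d = π/4.444 ≈ 0.7069 s.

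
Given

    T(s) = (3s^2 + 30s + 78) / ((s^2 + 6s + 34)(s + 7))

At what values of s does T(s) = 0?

s = -5 ± j

Set the numerator to zero: 3s^2 + 30s + 78 = 0, i.e. 3·(s^2 + 10s + 26) = 0.
Factoring: (s^2 + 10s + 26) = 0.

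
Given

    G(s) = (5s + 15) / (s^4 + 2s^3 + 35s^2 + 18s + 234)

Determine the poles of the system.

The poles are the roots of the denominator s^4 + 2s^3 + 35s^2 + 18s + 234 = 0.
No real roots exist; factor into two real quadratics: (s^2 + 9)(s^2 + 2s + 26) = 0.
Each quadratic gives a conjugate pair via the quadratic formula.

s = 3j, -3j, -1 + 5j, -1 - 5j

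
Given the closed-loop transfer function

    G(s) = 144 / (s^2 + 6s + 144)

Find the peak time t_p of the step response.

t_p ≈ 0.2704 s

Comparing s^2 + 6s + 144 to s^2 + 2ζωₙs + ωₙ²: ωₙ = 12 rad/s and ζ = 6/(2·12) = 0.25.
ζωₙ = 6/2 = 3, so ω_d = ωₙ√(1−ζ²) = √(ωₙ² − (ζωₙ)²) = √(144 − 3²) = √135 ≈ 11.62 rad/s.
t_p = π/ω_d = π/11.62 ≈ 0.2704 s.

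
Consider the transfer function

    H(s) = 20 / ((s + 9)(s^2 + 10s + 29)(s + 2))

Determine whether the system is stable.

The poles can be read from the denominator factors: s = -9, -5 ± 2j, -2.
Since all poles lie strictly in the left half-plane, the system is stable.

stable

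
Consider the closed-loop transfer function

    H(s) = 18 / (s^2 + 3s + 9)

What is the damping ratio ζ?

Compare the denominator to the standard form s^2 + 2ζωₙs + ωₙ².
ωₙ² = 9, so ωₙ = 3 rad/s.
2ζωₙ = 3, so ζ = 3/(2·3) = 0.5.
With ζ = 0.5 the response is underdamped.

ζ = 0.5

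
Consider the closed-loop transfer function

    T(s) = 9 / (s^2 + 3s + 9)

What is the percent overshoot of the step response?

%OS ≈ 16.3%

Comparing s^2 + 3s + 9 to s^2 + 2ζωₙs + ωₙ²: ωₙ = 3 rad/s and ζ = 3/(2·3) = 0.5.
%OS = 100·exp(−πζ/√(1−ζ²)) = 100·exp(−π·0.5/√(1−0.5²)) ≈ 16.3%.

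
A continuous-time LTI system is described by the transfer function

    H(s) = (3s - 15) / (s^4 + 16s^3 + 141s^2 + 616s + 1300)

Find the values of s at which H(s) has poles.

s = -4 ± 6j, -4 ± 3j

The poles are the roots of the denominator s^4 + 16s^3 + 141s^2 + 616s + 1300 = 0.
No real roots exist; factor into two real quadratics: (s^2 + 8s + 52)(s^2 + 8s + 25) = 0.
Each quadratic gives a conjugate pair via the quadratic formula.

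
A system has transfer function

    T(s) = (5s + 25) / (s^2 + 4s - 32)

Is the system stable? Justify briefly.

The denominator s^2 + 4s - 32 factors as (s - 4)(s + 8), giving poles at s = 4, -8.
Since the pole(s) at s = 4 lie in the right half-plane, the system is unstable.

unstable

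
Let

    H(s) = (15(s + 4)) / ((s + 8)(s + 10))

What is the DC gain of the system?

At s = 0 each factor (s + a) contributes a and each (s^2 + bs + c) contributes c.
H(0) = 15·(4) / ((8) · (10)) = 60/80 = 3/4.

H(0) = 3/4 ≈ 0.7500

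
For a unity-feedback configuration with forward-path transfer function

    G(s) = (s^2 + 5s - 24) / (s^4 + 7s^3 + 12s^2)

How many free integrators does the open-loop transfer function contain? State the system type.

Type 2

Factor s from the denominator: s^4 + 7s^3 + 12s^2 = s^2·(s^2 + 7s + 12).
There are 2 poles at the origin, so the system is Type 2.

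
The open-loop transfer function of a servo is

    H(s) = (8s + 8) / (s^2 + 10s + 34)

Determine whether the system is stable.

The denominator s^2 + 10s + 34 factors as (s^2 + 10s + 34), giving poles at s = -5 + 3j, -5 - 3j.
Since all poles lie strictly in the left half-plane, the system is stable.

stable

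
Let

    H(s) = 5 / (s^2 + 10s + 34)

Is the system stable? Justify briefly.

stable

The denominator s^2 + 10s + 34 factors as (s^2 + 10s + 34), giving poles at s = -5 + 3j, -5 - 3j.
Since all poles lie strictly in the left half-plane, the system is stable.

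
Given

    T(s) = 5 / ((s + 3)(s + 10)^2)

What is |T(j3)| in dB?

|T(j3)|_dB ≈ -39.3 dB

Substitute s = j3: numerator = 5, denominator = 93 + j453.
|T(j3)| = |5| / |93 + j453| = 5 / 462.45 ≈ 0.01081.
In decibels: 20·log₁₀(0.01081) ≈ -39.3 dB.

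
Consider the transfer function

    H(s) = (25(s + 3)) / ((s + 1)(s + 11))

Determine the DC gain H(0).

At s = 0 each factor (s + a) contributes a and each (s^2 + bs + c) contributes c.
H(0) = 25·(3) / ((1) · (11)) = 75/11 = 75/11.

H(0) = 75/11 ≈ 6.818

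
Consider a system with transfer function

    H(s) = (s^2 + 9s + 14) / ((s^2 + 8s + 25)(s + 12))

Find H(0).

Set s = 0: H(0) = (14) / (300) = 7/150.

H(0) = 7/150 ≈ 0.04667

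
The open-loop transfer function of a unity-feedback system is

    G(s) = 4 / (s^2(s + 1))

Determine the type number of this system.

The denominator has 2 factors of s at the origin (free integrators), so this is a Type 2 system.

Type 2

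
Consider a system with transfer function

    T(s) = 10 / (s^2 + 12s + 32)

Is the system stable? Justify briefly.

stable

The denominator s^2 + 12s + 32 factors as (s + 8)(s + 4), giving poles at s = -8, -4.
Since all poles lie strictly in the left half-plane, the system is stable.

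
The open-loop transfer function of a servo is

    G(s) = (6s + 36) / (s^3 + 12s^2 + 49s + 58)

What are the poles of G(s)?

s = -5 + 2j, -5 - 2j, -2

The poles are the roots of the denominator s^3 + 12s^2 + 49s + 58 = 0.
Trying s = -2: the polynomial evaluates to 0, so (s + 2) is a factor.
Dividing out leaves s^2 + 10s + 29 = 0.
The quadratic formula then gives s = -5 ± 2j.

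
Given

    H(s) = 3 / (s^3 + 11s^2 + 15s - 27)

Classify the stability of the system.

The denominator s^3 + 11s^2 + 15s - 27 factors as (s - 1)(s + 9)(s + 3), giving poles at s = 1, -9, -3.
Since the pole(s) at s = 1 lie in the right half-plane, the system is unstable.

unstable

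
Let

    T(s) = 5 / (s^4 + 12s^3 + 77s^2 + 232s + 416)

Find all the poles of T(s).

The poles are the roots of the denominator s^4 + 12s^3 + 77s^2 + 232s + 416 = 0.
No real roots exist; factor into two real quadratics: (s^2 + 4s + 13)(s^2 + 8s + 32) = 0.
Each quadratic gives a conjugate pair via the quadratic formula.

s = -2 + 3j, -2 - 3j, -4 + 4j, -4 - 4j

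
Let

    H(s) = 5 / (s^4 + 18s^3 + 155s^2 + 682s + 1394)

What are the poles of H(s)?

The poles are the roots of the denominator s^4 + 18s^3 + 155s^2 + 682s + 1394 = 0.
No real roots exist; factor into two real quadratics: (s^2 + 8s + 41)(s^2 + 10s + 34) = 0.
Each quadratic gives a conjugate pair via the quadratic formula.

s = -4 + 5j, -4 - 5j, -5 + 3j, -5 - 3j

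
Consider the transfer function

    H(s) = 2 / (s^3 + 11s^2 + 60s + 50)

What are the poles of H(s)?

The poles are the roots of the denominator s^3 + 11s^2 + 60s + 50 = 0.
Trying s = -1: the polynomial evaluates to 0, so (s + 1) is a factor.
Dividing out leaves s^2 + 10s + 50 = 0.
The quadratic formula then gives s = -5 ± 5j.

s = -5 ± 5j, -1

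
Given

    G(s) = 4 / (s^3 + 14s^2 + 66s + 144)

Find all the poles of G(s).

The poles are the roots of the denominator s^3 + 14s^2 + 66s + 144 = 0.
Trying s = -8: the polynomial evaluates to 0, so (s + 8) is a factor.
Dividing out leaves s^2 + 6s + 18 = 0.
The quadratic formula then gives s = -3 ± 3j.

s = -3 + 3j, -3 - 3j, -8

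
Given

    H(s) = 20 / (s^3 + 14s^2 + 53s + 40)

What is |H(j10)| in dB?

Substitute s = j10: numerator = 20, denominator = -1360 - j470.
|H(j10)| = |20| / |-1360 - j470| = 20 / 1438.9 ≈ 0.01390.
In decibels: 20·log₁₀(0.01390) ≈ -37.1 dB.

|H(j10)|_dB ≈ -37.1 dB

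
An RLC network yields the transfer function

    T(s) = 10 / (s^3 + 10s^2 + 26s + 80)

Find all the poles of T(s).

s = -1 ± 3j, -8

The poles are the roots of the denominator s^3 + 10s^2 + 26s + 80 = 0.
Trying s = -8: the polynomial evaluates to 0, so (s + 8) is a factor.
Dividing out leaves s^2 + 2s + 10 = 0.
The quadratic formula then gives s = -1 ± 3j.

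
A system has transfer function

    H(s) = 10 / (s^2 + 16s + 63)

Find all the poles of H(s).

The poles are the roots of the denominator s^2 + 16s + 63 = 0.
Factoring: (s + 7)(s + 9) = 0, so s = -7 and s = -9.

s = -7, -9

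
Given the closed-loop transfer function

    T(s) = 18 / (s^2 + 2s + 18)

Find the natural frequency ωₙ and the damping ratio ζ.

Compare the denominator to the standard form s^2 + 2ζωₙs + ωₙ².
ωₙ² = 18, so ωₙ = √18 ≈ 4.243 rad/s.
2ζωₙ = 2, so ζ = 2/(2·√18) ≈ 0.2357.

ωₙ ≈ 4.243 rad/s, ζ ≈ 0.2357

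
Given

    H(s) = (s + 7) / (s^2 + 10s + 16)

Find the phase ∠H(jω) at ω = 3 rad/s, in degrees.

At s = j3: numerator = 7 + j3, denominator = 7 + j30.
∠H = ∠num − ∠den = 23.199° − (76.866°) = -53.67°.

∠H(j3) ≈ -53.67°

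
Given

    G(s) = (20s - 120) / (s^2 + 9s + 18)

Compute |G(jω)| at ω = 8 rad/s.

|G(j8)| ≈ 2.341

Substitute s = j8: numerator = -120 + j160, denominator = -46 + j72.
|G(j8)| = |-120 + j160| / |-46 + j72| = 200 / 85.440 ≈ 2.341.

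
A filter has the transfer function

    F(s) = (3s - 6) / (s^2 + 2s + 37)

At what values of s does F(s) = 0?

Set the numerator to zero: 3s - 6 = 0, i.e. 3·(s - 2) = 0.
So s = 2.

s = 2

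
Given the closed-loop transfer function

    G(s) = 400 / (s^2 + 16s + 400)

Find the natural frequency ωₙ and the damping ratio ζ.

Compare the denominator to the standard form s^2 + 2ζωₙs + ωₙ².
ωₙ² = 400, so ωₙ = 20 rad/s.
2ζωₙ = 16, so ζ = 16/(2·20) = 0.4.

ωₙ = 20 rad/s, ζ = 0.4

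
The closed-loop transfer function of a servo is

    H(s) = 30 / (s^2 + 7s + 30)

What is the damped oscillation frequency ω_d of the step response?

Comparing s^2 + 7s + 30 to s^2 + 2ζωₙs + ωₙ²: ωₙ = √30 ≈ 5.477 rad/s and ζ = 7/(2·√30) ≈ 0.6390.
ζωₙ = 7/2 = 3.5, so ω_d = ωₙ√(1−ζ²) = √(ωₙ² − (ζωₙ)²) = √(30 − 3.5²) = √17.75 ≈ 4.213 rad/s.

ω_d ≈ 4.213 rad/s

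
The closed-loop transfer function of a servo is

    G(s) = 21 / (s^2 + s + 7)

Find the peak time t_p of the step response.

t_p ≈ 1.209 s

Comparing s^2 + s + 7 to s^2 + 2ζωₙs + ωₙ²: ωₙ = √7 ≈ 2.646 rad/s and ζ = 1/(2·√7) ≈ 0.1890.
ζωₙ = 1/2 = 0.5, so ω_d = ωₙ√(1−ζ²) = √(ωₙ² − (ζωₙ)²) = √(7 − 0.5²) = √6.75 ≈ 2.598 rad/s.
t_p = π/ω_d = π/2.598 ≈ 1.209 s.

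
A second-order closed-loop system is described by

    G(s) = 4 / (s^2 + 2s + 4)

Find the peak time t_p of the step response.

Comparing s^2 + 2s + 4 to s^2 + 2ζωₙs + ωₙ²: ωₙ = 2 rad/s and ζ = 2/(2·2) = 0.5.
ζωₙ = 2/2 = 1, so ω_d = ωₙ√(1−ζ²) = √(ωₙ² − (ζωₙ)²) = √(4 − 1²) = √3 ≈ 1.732 rad/s.
t_p = π/ω_d = π/1.732 ≈ 1.814 s.

t_p ≈ 1.814 s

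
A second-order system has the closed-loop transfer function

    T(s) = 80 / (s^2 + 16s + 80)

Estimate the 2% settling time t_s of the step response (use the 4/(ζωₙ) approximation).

Comparing s^2 + 16s + 80 to s^2 + 2ζωₙs + ωₙ²: ωₙ = √80 ≈ 8.944 rad/s and ζ = 16/(2·√80) ≈ 0.8944.
ζωₙ = 16/2 = 8, so t_s ≈ 4/(ζωₙ) = 4/8 = 0.5000 s.

t_s ≈ 0.5000 s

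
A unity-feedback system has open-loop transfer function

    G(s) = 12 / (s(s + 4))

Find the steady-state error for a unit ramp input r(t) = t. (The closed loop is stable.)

e_ss = 0.3333

G(s) has one pole at the origin.
This is a Type 1 system. Kv = lim_{s→0} s·G(s) = 12/4 = 3.
e_ss = 1/Kv = 1/(3) = 1/3 ≈ 0.3333.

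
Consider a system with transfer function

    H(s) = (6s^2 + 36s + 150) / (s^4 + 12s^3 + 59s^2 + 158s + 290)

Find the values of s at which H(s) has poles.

s = -1 ± 3j, -5 ± 2j

The poles are the roots of the denominator s^4 + 12s^3 + 59s^2 + 158s + 290 = 0.
No real roots exist; factor into two real quadratics: (s^2 + 2s + 10)(s^2 + 10s + 29) = 0.
Each quadratic gives a conjugate pair via the quadratic formula.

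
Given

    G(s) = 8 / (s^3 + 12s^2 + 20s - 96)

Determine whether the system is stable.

unstable

The denominator s^3 + 12s^2 + 20s - 96 factors as (s + 8)(s - 2)(s + 6), giving poles at s = -8, 2, -6.
Since the pole(s) at s = 2 lie in the right half-plane, the system is unstable.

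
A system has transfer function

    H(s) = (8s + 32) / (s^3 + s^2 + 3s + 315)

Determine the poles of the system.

s = 3 ± 6j, -7

The poles are the roots of the denominator s^3 + s^2 + 3s + 315 = 0.
Trying s = -7: the polynomial evaluates to 0, so (s + 7) is a factor.
Dividing out leaves s^2 - 6s + 45 = 0.
The quadratic formula then gives s = 3 ± 6j.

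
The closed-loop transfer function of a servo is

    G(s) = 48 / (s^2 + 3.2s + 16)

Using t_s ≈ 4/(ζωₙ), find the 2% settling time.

Comparing s^2 + 3.2s + 16 to s^2 + 2ζωₙs + ωₙ²: ωₙ = 4 rad/s and ζ = 3.2/(2·4) = 0.4.
ζωₙ = 3.2/2 = 1.6, so t_s ≈ 4/(ζωₙ) = 4/1.6 = 2.500 s.

t_s ≈ 2.500 s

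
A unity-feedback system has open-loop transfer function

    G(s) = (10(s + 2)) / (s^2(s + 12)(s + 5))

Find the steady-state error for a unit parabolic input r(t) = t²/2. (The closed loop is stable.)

G(s) has 2 poles at the origin.
This is a Type 2 system. Ka = lim_{s→0} s^2·G(s) = 20/60 = 1/3.
e_ss = 1/Ka = 1/(1/3) = 3.

e_ss = 3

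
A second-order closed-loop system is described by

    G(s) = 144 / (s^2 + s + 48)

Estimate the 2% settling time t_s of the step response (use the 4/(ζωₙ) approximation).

t_s ≈ 8 s

Comparing s^2 + s + 48 to s^2 + 2ζωₙs + ωₙ²: ωₙ = √48 ≈ 6.928 rad/s and ζ = 1/(2·√48) ≈ 0.07217.
ζωₙ = 1/2 = 0.5, so t_s ≈ 4/(ζωₙ) = 4/0.5 = 8 s.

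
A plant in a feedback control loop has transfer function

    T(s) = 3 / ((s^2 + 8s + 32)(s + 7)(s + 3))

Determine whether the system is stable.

stable

The poles can be read from the denominator factors: s = -4 + 4j, -4 - 4j, -7, -3.
Since all poles lie strictly in the left half-plane, the system is stable.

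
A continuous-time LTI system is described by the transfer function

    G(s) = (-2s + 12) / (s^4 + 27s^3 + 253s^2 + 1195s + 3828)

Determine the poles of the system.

s = -2 ± 5j, -11, -12

The poles are the roots of the denominator s^4 + 27s^3 + 253s^2 + 1195s + 3828 = 0.
Trying s = -11: the polynomial evaluates to 0, so (s + 11) is a factor.
Dividing out leaves s^3 + 16s^2 + 77s + 348 = 0.
This factors further as (s^2 + 4s + 29)(s + 12) = 0.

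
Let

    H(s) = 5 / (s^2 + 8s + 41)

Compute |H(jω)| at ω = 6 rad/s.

Substitute s = j6: numerator = 5, denominator = 5 + j48.
|H(j6)| = |5| / |5 + j48| = 5 / 48.260 ≈ 0.1036.

|H(j6)| ≈ 0.1036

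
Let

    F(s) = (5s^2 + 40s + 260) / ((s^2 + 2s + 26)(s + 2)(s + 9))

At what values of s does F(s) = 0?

s = -4 + 6j, -4 - 6j

Set the numerator to zero: 5s^2 + 40s + 260 = 0, i.e. 5·(s^2 + 8s + 52) = 0.
Factoring: (s^2 + 8s + 52) = 0.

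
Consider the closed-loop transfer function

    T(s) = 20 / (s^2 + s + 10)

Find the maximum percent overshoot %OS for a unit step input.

Comparing s^2 + s + 10 to s^2 + 2ζωₙs + ωₙ²: ωₙ = √10 ≈ 3.162 rad/s and ζ = 1/(2·√10) ≈ 0.1581.
%OS = 100·exp(−πζ/√(1−ζ²)) = 100·exp(−π·0.1581/√(1−0.1581²)) ≈ 60.5%.

%OS ≈ 60.5%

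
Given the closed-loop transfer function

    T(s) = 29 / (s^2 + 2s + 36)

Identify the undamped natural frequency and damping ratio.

ωₙ = 6 rad/s, ζ ≈ 0.1667

Compare the denominator to the standard form s^2 + 2ζωₙs + ωₙ².
ωₙ² = 36, so ωₙ = 6 rad/s.
2ζωₙ = 2, so ζ = 2/(2·6) ≈ 0.1667.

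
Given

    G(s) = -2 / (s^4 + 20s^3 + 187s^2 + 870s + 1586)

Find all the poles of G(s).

The poles are the roots of the denominator s^4 + 20s^3 + 187s^2 + 870s + 1586 = 0.
No real roots exist; factor into two real quadratics: (s^2 + 10s + 26)(s^2 + 10s + 61) = 0.
Each quadratic gives a conjugate pair via the quadratic formula.

s = -5 + j, -5 - j, -5 + 6j, -5 - 6j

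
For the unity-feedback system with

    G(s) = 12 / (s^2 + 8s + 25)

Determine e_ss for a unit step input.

e_ss = 0.6757

G(s) has no poles at the origin.
This is a Type 0 system. Kp = lim_{s→0} G(s) = 12/25.
e_ss = 1/(1 + Kp) = 1/(1 + 12/25) = 25/37 ≈ 0.6757.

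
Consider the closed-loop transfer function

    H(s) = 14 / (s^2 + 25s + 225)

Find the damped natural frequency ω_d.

Comparing s^2 + 25s + 225 to s^2 + 2ζωₙs + ωₙ²: ωₙ = 15 rad/s and ζ = 25/(2·15) ≈ 0.8333.
ζωₙ = 25/2 = 12.5, so ω_d = ωₙ√(1−ζ²) = √(ωₙ² − (ζωₙ)²) = √(225 − 12.5²) = √68.75 ≈ 8.292 rad/s.

ω_d ≈ 8.292 rad/s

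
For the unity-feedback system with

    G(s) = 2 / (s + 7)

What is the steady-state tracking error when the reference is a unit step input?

e_ss = 0.7778

G(s) has no poles at the origin.
This is a Type 0 system. Kp = lim_{s→0} G(s) = 2/7.
e_ss = 1/(1 + Kp) = 1/(1 + 2/7) = 7/9 ≈ 0.7778.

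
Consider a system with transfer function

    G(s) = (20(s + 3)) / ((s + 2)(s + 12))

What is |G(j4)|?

Substitute s = j4: numerator = 60 + j80, denominator = 8 + j56.
|G(j4)| = |60 + j80| / |8 + j56| = 100 / 56.569 ≈ 1.768.

|G(j4)| ≈ 1.768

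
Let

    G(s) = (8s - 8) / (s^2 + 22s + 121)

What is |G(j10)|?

|G(j10)| ≈ 0.3638

Substitute s = j10: numerator = -8 + j80, denominator = 21 + j220.
|G(j10)| = |-8 + j80| / |21 + j220| = 80.399 / 221 ≈ 0.3638.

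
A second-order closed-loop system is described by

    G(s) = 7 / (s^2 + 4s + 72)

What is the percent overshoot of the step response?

%OS ≈ 46.7%

Comparing s^2 + 4s + 72 to s^2 + 2ζωₙs + ωₙ²: ωₙ = √72 ≈ 8.485 rad/s and ζ = 4/(2·√72) ≈ 0.2357.
%OS = 100·exp(−πζ/√(1−ζ²)) = 100·exp(−π·0.2357/√(1−0.2357²)) ≈ 46.7%.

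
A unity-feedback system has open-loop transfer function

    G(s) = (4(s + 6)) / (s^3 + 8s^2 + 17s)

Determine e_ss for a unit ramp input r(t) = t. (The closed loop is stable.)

G(s) has one pole at the origin.
This is a Type 1 system. Kv = lim_{s→0} s·G(s) = 24/17.
e_ss = 1/Kv = 1/(24/17) = 17/24 ≈ 0.7083.

e_ss = 0.7083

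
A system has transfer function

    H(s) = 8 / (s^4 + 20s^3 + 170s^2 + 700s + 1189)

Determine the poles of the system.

The poles are the roots of the denominator s^4 + 20s^3 + 170s^2 + 700s + 1189 = 0.
No real roots exist; factor into two real quadratics: (s^2 + 10s + 41)(s^2 + 10s + 29) = 0.
Each quadratic gives a conjugate pair via the quadratic formula.

s = -5 ± 4j, -5 ± 2j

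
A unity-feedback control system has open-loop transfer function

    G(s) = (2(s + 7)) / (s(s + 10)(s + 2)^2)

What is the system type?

The denominator has 1 factor of s at the origin (free integrator), so this is a Type 1 system.

Type 1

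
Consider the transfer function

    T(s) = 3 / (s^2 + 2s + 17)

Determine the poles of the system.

The poles are the roots of the denominator s^2 + 2s + 17 = 0.
Using the quadratic formula: s = (-2 ± √(-64))/2 = -1 ± 4j.

s = -1 ± 4j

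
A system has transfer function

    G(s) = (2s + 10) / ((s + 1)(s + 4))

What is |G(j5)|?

|G(j5)| ≈ 0.4331

Substitute s = j5: numerator = 10 + j10, denominator = -21 + j25.
|G(j5)| = |10 + j10| / |-21 + j25| = 14.142 / 32.650 ≈ 0.4331.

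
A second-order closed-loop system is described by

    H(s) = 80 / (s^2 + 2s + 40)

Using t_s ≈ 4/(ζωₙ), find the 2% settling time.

Comparing s^2 + 2s + 40 to s^2 + 2ζωₙs + ωₙ²: ωₙ = √40 ≈ 6.325 rad/s and ζ = 2/(2·√40) ≈ 0.1581.
ζωₙ = 2/2 = 1, so t_s ≈ 4/(ζωₙ) = 4/1 = 4 s.

t_s ≈ 4 s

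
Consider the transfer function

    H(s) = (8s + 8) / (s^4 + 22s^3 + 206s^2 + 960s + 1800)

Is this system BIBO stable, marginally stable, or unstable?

The denominator s^4 + 22s^3 + 206s^2 + 960s + 1800 factors as (s^2 + 10s + 50)(s + 6)^2, giving poles at s = -5 ± 5j, -6, -6.
Since all poles lie strictly in the left half-plane, the system is stable.

stable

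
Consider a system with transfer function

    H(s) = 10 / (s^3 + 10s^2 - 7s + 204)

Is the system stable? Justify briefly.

unstable

The denominator s^3 + 10s^2 - 7s + 204 factors as (s^2 - 2s + 17)(s + 12), giving poles at s = 1 ± 4j, -12.
Since the pole(s) at s = 1 ± 4j lie in the right half-plane, the system is unstable.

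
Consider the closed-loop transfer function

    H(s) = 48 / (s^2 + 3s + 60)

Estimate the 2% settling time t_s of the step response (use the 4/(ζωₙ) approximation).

Comparing s^2 + 3s + 60 to s^2 + 2ζωₙs + ωₙ²: ωₙ = √60 ≈ 7.746 rad/s and ζ = 3/(2·√60) ≈ 0.1936.
ζωₙ = 3/2 = 1.5, so t_s ≈ 4/(ζωₙ) = 4/1.5 ≈ 2.667 s.

t_s ≈ 2.667 s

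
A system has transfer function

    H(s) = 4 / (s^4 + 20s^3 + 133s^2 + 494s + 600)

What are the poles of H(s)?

s = -3 + 4j, -3 - 4j, -12, -2

The poles are the roots of the denominator s^4 + 20s^3 + 133s^2 + 494s + 600 = 0.
Trying s = -12: the polynomial evaluates to 0, so (s + 12) is a factor.
Dividing out leaves s^3 + 8s^2 + 37s + 50 = 0.
This factors further as (s^2 + 6s + 25)(s + 2) = 0.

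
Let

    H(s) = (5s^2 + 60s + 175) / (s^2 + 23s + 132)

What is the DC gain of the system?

H(0) = 175/132 ≈ 1.326

Set s = 0: H(0) = (175) / (132) = 175/132.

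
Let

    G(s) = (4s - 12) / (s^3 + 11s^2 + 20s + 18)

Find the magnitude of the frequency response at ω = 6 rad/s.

Substitute s = j6: numerator = -12 + j24, denominator = -378 - j96.
|G(j6)| = |-12 + j24| / |-378 - j96| = 26.833 / 390 ≈ 0.06880.

|G(j6)| ≈ 0.06880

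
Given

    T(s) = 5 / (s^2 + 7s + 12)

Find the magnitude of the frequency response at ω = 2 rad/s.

|T(j2)| ≈ 0.3101

Substitute s = j2: numerator = 5, denominator = 8 + j14.
|T(j2)| = |5| / |8 + j14| = 5 / 16.125 ≈ 0.3101.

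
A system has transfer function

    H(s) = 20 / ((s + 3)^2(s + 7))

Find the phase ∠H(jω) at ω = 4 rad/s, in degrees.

∠H(j4) ≈ -136.0°

At s = j4: numerator = 20, denominator = -145 + j140.
∠H = ∠num − ∠den = 0° − (136.01°) = -136.0°.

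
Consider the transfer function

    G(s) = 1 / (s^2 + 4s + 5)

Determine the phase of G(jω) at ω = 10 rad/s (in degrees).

∠G(j10) ≈ -157.2°

At s = j10: numerator = 1, denominator = -95 + j40.
∠G = ∠num − ∠den = 0° − (157.17°) = -157.2°.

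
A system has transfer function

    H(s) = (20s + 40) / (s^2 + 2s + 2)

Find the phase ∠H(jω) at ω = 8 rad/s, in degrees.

∠H(j8) ≈ -89.57°

At s = j8: numerator = 40 + j160, denominator = -62 + j16.
∠H = ∠num − ∠den = 75.964° − (165.53°) = -89.57°.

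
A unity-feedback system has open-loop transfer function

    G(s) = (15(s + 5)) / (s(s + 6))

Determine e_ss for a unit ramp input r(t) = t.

G(s) has one pole at the origin.
This is a Type 1 system. Kv = lim_{s→0} s·G(s) = 75/6 = 25/2.
e_ss = 1/Kv = 1/(25/2) = 2/25 ≈ 0.08000.

e_ss = 0.08000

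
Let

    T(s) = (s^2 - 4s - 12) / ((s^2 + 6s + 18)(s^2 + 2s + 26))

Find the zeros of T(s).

Set the numerator to zero: s^2 - 4s - 12 = 0.
Factoring: (s + 2)(s - 6) = 0.

s = -2, 6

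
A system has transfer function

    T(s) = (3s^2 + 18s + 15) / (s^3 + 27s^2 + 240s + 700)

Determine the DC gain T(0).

Set s = 0: T(0) = (15) / (700) = 3/140.

T(0) = 3/140 ≈ 0.02143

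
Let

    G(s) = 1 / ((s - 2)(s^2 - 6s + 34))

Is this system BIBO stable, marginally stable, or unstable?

unstable

The poles can be read from the denominator factors: s = 2, 3 ± 5j.
Since the pole(s) at s = 2, 3 + 5j, 3 - 5j lie in the right half-plane, the system is unstable.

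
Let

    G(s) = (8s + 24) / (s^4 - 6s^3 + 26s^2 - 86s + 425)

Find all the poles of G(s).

The poles are the roots of the denominator s^4 - 6s^3 + 26s^2 - 86s + 425 = 0.
No real roots exist; factor into two real quadratics: (s^2 - 8s + 25)(s^2 + 2s + 17) = 0.
Each quadratic gives a conjugate pair via the quadratic formula.

s = 4 ± 3j, -1 ± 4j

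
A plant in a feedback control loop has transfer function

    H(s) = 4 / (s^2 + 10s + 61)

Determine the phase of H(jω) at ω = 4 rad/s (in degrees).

At s = j4: numerator = 4, denominator = 45 + j40.
∠H = ∠num − ∠den = 0° − (41.634°) = -41.63°.

∠H(j4) ≈ -41.63°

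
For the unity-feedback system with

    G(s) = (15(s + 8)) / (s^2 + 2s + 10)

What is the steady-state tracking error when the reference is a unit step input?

G(s) has no poles at the origin.
This is a Type 0 system. Kp = lim_{s→0} G(s) = 120/10 = 12.
e_ss = 1/(1 + Kp) = 1/(1 + 12) = 1/13 ≈ 0.07692.

e_ss = 0.07692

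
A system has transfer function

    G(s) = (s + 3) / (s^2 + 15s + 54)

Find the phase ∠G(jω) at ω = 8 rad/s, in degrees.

At s = j8: numerator = 3 + j8, denominator = -10 + j120.
∠G = ∠num − ∠den = 69.444° − (94.764°) = -25.32°.

∠G(j8) ≈ -25.32°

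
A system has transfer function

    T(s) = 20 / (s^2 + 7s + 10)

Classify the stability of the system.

stable

The denominator s^2 + 7s + 10 factors as (s + 5)(s + 2), giving poles at s = -5, -2.
Since all poles lie strictly in the left half-plane, the system is stable.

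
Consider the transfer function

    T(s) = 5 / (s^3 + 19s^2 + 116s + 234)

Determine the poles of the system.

s = -5 + j, -5 - j, -9

The poles are the roots of the denominator s^3 + 19s^2 + 116s + 234 = 0.
Trying s = -9: the polynomial evaluates to 0, so (s + 9) is a factor.
Dividing out leaves s^2 + 10s + 26 = 0.
The quadratic formula then gives s = -5 ± 1j.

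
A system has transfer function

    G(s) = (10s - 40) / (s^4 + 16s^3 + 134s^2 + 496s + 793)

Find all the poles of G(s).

The poles are the roots of the denominator s^4 + 16s^3 + 134s^2 + 496s + 793 = 0.
No real roots exist; factor into two real quadratics: (s^2 + 10s + 61)(s^2 + 6s + 13) = 0.
Each quadratic gives a conjugate pair via the quadratic formula.

s = -5 ± 6j, -3 ± 2j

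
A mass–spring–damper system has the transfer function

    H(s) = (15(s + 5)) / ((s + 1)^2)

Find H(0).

H(0) = 75

At s = 0 each factor (s + a) contributes a and each (s^2 + bs + c) contributes c.
H(0) = 15·(5) / ((1) · (1)) = 75/1 = 75.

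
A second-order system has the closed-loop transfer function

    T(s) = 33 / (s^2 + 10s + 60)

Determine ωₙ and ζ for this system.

Compare the denominator to the standard form s^2 + 2ζωₙs + ωₙ².
ωₙ² = 60, so ωₙ = √60 ≈ 7.746 rad/s.
2ζωₙ = 10, so ζ = 10/(2·√60) ≈ 0.6455.

ωₙ ≈ 7.746 rad/s, ζ ≈ 0.6455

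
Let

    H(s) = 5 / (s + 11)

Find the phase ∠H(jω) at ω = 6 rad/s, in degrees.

∠H(j6) ≈ -28.61°

At s = j6: numerator = 5, denominator = 11 + j6.
∠H = ∠num − ∠den = 0° − (28.610°) = -28.61°.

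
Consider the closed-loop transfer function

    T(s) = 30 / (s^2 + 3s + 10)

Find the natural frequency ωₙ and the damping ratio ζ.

ωₙ ≈ 3.162 rad/s, ζ ≈ 0.4743

Compare the denominator to the standard form s^2 + 2ζωₙs + ωₙ².
ωₙ² = 10, so ωₙ = √10 ≈ 3.162 rad/s.
2ζωₙ = 3, so ζ = 3/(2·√10) ≈ 0.4743.
With ζ = 0.4743 the response is underdamped.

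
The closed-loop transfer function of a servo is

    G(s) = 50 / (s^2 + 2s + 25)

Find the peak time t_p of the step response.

t_p ≈ 0.6413 s

Comparing s^2 + 2s + 25 to s^2 + 2ζωₙs + ωₙ²: ωₙ = 5 rad/s and ζ = 2/(2·5) = 0.2.
ζωₙ = 2/2 = 1, so ω_d = ωₙ√(1−ζ²) = √(ωₙ² − (ζωₙ)²) = √(25 − 1²) = √24 ≈ 4.899 rad/s.
t_p = π/ω_d = π/4.899 ≈ 0.6413 s.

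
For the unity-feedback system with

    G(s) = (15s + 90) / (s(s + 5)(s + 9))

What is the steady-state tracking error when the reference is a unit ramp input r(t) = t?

e_ss = 0.5000

G(s) has one pole at the origin.
This is a Type 1 system. Kv = lim_{s→0} s·G(s) = 90/45 = 2.
e_ss = 1/Kv = 1/(2) = 1/2 ≈ 0.5000.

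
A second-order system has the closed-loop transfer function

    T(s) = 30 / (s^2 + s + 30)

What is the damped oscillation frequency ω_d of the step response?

ω_d ≈ 5.454 rad/s

Comparing s^2 + s + 30 to s^2 + 2ζωₙs + ωₙ²: ωₙ = √30 ≈ 5.477 rad/s and ζ = 1/(2·√30) ≈ 0.09129.
ζωₙ = 1/2 = 0.5, so ω_d = ωₙ√(1−ζ²) = √(ωₙ² − (ζωₙ)²) = √(30 − 0.5²) = √29.75 ≈ 5.454 rad/s.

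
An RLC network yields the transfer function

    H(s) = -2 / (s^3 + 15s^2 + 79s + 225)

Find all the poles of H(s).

s = -3 ± 4j, -9

The poles are the roots of the denominator s^3 + 15s^2 + 79s + 225 = 0.
Trying s = -9: the polynomial evaluates to 0, so (s + 9) is a factor.
Dividing out leaves s^2 + 6s + 25 = 0.
The quadratic formula then gives s = -3 ± 4j.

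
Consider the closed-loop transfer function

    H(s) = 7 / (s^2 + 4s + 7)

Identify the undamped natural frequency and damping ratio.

Compare the denominator to the standard form s^2 + 2ζωₙs + ωₙ².
ωₙ² = 7, so ωₙ = √7 ≈ 2.646 rad/s.
2ζωₙ = 4, so ζ = 4/(2·√7) ≈ 0.7559.
With ζ = 0.7559 the response is underdamped.

ωₙ ≈ 2.646 rad/s, ζ ≈ 0.7559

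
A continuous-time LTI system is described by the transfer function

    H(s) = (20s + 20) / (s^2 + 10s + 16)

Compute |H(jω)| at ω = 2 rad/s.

Substitute s = j2: numerator = 20 + j40, denominator = 12 + j20.
|H(j2)| = |20 + j40| / |12 + j20| = 44.721 / 23.324 ≈ 1.917.

|H(j2)| ≈ 1.917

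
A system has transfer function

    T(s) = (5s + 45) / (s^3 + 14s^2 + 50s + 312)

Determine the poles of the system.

The poles are the roots of the denominator s^3 + 14s^2 + 50s + 312 = 0.
Trying s = -12: the polynomial evaluates to 0, so (s + 12) is a factor.
Dividing out leaves s^2 + 2s + 26 = 0.
The quadratic formula then gives s = -1 ± 5j.

s = -1 + 5j, -1 - 5j, -12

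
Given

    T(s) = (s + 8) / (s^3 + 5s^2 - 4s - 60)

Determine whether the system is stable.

The denominator s^3 + 5s^2 - 4s - 60 factors as (s^2 + 8s + 20)(s - 3), giving poles at s = -4 ± 2j, 3.
Since the pole(s) at s = 3 lie in the right half-plane, the system is unstable.

unstable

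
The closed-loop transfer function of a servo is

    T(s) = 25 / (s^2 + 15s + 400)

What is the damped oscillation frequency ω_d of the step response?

ω_d ≈ 18.54 rad/s

Comparing s^2 + 15s + 400 to s^2 + 2ζωₙs + ωₙ²: ωₙ = 20 rad/s and ζ = 15/(2·20) = 0.375.
ζωₙ = 15/2 = 7.5, so ω_d = ωₙ√(1−ζ²) = √(ωₙ² − (ζωₙ)²) = √(400 − 7.5²) = √343.75 ≈ 18.54 rad/s.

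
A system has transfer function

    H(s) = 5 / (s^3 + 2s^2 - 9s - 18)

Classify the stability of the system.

unstable

The denominator s^3 + 2s^2 - 9s - 18 factors as (s + 3)(s + 2)(s - 3), giving poles at s = -3, -2, 3.
Since the pole(s) at s = 3 lie in the right half-plane, the system is unstable.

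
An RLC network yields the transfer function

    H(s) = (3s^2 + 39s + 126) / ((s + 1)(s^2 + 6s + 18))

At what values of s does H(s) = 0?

s = -7, -6

Set the numerator to zero: 3s^2 + 39s + 126 = 0, i.e. 3·(s^2 + 13s + 42) = 0.
Factoring: (s + 7)(s + 6) = 0.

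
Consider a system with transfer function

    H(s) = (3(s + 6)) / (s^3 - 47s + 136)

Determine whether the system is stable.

unstable

The denominator s^3 - 47s + 136 factors as (s^2 - 8s + 17)(s + 8), giving poles at s = 4 + j, 4 - j, -8.
Since the pole(s) at s = 4 + j, 4 - j lie in the right half-plane, the system is unstable.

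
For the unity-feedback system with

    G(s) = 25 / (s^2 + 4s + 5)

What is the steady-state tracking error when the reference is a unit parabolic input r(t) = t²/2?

e_ss = ∞

G(s) has no poles at the origin.
This is a Type 0 system; Ka = lim_{s→0} s^2·G(s) = 0, so the steady-state error for a parabola input is infinite.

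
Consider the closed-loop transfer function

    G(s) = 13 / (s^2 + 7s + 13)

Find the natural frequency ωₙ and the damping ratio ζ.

ωₙ ≈ 3.606 rad/s, ζ ≈ 0.9707

Compare the denominator to the standard form s^2 + 2ζωₙs + ωₙ².
ωₙ² = 13, so ωₙ = √13 ≈ 3.606 rad/s.
2ζωₙ = 7, so ζ = 7/(2·√13) ≈ 0.9707.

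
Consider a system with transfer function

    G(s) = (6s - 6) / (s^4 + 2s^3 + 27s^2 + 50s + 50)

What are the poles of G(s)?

s = ±5j, -1 ± j

The poles are the roots of the denominator s^4 + 2s^3 + 27s^2 + 50s + 50 = 0.
No real roots exist; factor into two real quadratics: (s^2 + 25)(s^2 + 2s + 2) = 0.
Each quadratic gives a conjugate pair via the quadratic formula.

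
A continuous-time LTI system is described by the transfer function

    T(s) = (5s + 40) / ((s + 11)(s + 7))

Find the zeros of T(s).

s = -8

Set the numerator to zero: 5s + 40 = 0, i.e. 5·(s + 8) = 0.
So s = -8.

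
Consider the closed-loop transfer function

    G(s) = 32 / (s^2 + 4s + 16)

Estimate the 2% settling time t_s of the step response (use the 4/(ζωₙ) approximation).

Comparing s^2 + 4s + 16 to s^2 + 2ζωₙs + ωₙ²: ωₙ = 4 rad/s and ζ = 4/(2·4) = 0.5.
ζωₙ = 4/2 = 2, so t_s ≈ 4/(ζωₙ) = 4/2 = 2 s.

t_s ≈ 2 s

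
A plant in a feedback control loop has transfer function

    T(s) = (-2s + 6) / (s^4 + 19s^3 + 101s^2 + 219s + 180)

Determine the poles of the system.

The poles are the roots of the denominator s^4 + 19s^3 + 101s^2 + 219s + 180 = 0.
Trying s = -3: the polynomial evaluates to 0, so (s + 3) is a factor.
Dividing out leaves s^3 + 16s^2 + 53s + 60 = 0.
This factors further as (s^2 + 4s + 5)(s + 12) = 0.

s = -3, -2 ± j, -12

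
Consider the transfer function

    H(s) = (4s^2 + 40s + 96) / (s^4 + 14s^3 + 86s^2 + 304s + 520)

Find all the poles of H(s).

The poles are the roots of the denominator s^4 + 14s^3 + 86s^2 + 304s + 520 = 0.
No real roots exist; factor into two real quadratics: (s^2 + 4s + 20)(s^2 + 10s + 26) = 0.
Each quadratic gives a conjugate pair via the quadratic formula.

s = -2 + 4j, -2 - 4j, -5 + j, -5 - j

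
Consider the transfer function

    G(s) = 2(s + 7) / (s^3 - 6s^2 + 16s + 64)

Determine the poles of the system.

s = 4 + 4j, 4 - 4j, -2

The poles are the roots of the denominator s^3 - 6s^2 + 16s + 64 = 0.
Trying s = -2: the polynomial evaluates to 0, so (s + 2) is a factor.
Dividing out leaves s^2 - 8s + 32 = 0.
The quadratic formula then gives s = 4 ± 4j.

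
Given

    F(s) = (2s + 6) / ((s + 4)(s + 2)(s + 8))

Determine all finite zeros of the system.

Set the numerator to zero: 2s + 6 = 0, i.e. 2·(s + 3) = 0.
So s = -3.

s = -3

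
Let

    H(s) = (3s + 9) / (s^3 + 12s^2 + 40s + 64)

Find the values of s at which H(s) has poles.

s = -8, -2 + 2j, -2 - 2j

The poles are the roots of the denominator s^3 + 12s^2 + 40s + 64 = 0.
Trying s = -8: the polynomial evaluates to 0, so (s + 8) is a factor.
Dividing out leaves s^2 + 4s + 8 = 0.
The quadratic formula then gives s = -2 ± 2j.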